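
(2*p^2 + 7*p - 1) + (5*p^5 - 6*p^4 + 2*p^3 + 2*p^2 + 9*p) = 5*p^5 - 6*p^4 + 2*p^3 + 4*p^2 + 16*p - 1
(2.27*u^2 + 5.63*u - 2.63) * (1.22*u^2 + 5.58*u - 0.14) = 2.7694*u^4 + 19.5352*u^3 + 27.889*u^2 - 15.4636*u + 0.3682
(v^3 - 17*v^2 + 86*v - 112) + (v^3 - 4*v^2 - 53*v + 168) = 2*v^3 - 21*v^2 + 33*v + 56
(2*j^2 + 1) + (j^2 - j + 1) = 3*j^2 - j + 2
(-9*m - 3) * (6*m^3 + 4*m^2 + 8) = -54*m^4 - 54*m^3 - 12*m^2 - 72*m - 24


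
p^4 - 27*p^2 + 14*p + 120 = (p - 4)*(p - 3)*(p + 2)*(p + 5)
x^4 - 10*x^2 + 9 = (x - 3)*(x - 1)*(x + 1)*(x + 3)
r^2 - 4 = (r - 2)*(r + 2)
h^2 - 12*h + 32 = (h - 8)*(h - 4)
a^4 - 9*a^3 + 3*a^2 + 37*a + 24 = (a - 8)*(a - 3)*(a + 1)^2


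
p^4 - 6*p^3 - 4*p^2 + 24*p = p*(p - 6)*(p - 2)*(p + 2)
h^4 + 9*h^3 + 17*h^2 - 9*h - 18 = (h - 1)*(h + 1)*(h + 3)*(h + 6)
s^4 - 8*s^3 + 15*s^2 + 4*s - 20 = (s - 5)*(s - 2)^2*(s + 1)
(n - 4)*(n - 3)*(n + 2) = n^3 - 5*n^2 - 2*n + 24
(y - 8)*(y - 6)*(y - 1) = y^3 - 15*y^2 + 62*y - 48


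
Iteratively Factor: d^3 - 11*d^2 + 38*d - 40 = (d - 4)*(d^2 - 7*d + 10) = (d - 5)*(d - 4)*(d - 2)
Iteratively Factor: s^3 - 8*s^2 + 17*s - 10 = (s - 1)*(s^2 - 7*s + 10) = (s - 2)*(s - 1)*(s - 5)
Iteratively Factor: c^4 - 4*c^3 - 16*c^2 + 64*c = (c)*(c^3 - 4*c^2 - 16*c + 64) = c*(c - 4)*(c^2 - 16) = c*(c - 4)^2*(c + 4)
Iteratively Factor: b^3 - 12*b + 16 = (b + 4)*(b^2 - 4*b + 4) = (b - 2)*(b + 4)*(b - 2)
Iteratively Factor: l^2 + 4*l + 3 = (l + 1)*(l + 3)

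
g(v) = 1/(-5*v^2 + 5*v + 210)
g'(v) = (10*v - 5)/(-5*v^2 + 5*v + 210)^2 = (2*v - 1)/(5*(-v^2 + v + 42)^2)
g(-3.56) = 0.01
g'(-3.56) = -0.00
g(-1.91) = 0.01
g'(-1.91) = -0.00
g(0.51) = 0.00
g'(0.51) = 0.00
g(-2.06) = 0.01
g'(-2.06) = -0.00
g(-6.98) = -0.01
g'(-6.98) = -0.02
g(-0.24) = 0.00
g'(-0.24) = -0.00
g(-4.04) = 0.01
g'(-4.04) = -0.00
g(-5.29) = 0.02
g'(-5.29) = -0.03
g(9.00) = -0.00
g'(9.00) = 0.00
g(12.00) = 0.00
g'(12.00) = 0.00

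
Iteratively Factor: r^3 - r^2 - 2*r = (r + 1)*(r^2 - 2*r) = r*(r + 1)*(r - 2)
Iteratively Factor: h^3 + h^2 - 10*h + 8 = (h - 1)*(h^2 + 2*h - 8) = (h - 2)*(h - 1)*(h + 4)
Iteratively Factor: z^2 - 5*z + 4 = (z - 1)*(z - 4)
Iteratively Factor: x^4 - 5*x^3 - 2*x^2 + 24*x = (x)*(x^3 - 5*x^2 - 2*x + 24) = x*(x - 4)*(x^2 - x - 6) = x*(x - 4)*(x + 2)*(x - 3)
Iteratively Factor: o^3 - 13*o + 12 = (o - 1)*(o^2 + o - 12) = (o - 1)*(o + 4)*(o - 3)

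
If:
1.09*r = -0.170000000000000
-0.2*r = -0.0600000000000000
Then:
No Solution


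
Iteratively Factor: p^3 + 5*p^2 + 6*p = (p + 3)*(p^2 + 2*p) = (p + 2)*(p + 3)*(p)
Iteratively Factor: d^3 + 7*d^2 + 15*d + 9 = (d + 3)*(d^2 + 4*d + 3) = (d + 3)^2*(d + 1)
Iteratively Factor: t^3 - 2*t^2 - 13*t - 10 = (t + 1)*(t^2 - 3*t - 10) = (t + 1)*(t + 2)*(t - 5)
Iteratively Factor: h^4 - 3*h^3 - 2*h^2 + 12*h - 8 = (h - 1)*(h^3 - 2*h^2 - 4*h + 8) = (h - 2)*(h - 1)*(h^2 - 4) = (h - 2)^2*(h - 1)*(h + 2)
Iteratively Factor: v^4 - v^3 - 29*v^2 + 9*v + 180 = (v + 4)*(v^3 - 5*v^2 - 9*v + 45) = (v - 3)*(v + 4)*(v^2 - 2*v - 15) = (v - 5)*(v - 3)*(v + 4)*(v + 3)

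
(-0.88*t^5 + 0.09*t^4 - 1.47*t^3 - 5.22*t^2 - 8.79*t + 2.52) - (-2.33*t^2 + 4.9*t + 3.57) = -0.88*t^5 + 0.09*t^4 - 1.47*t^3 - 2.89*t^2 - 13.69*t - 1.05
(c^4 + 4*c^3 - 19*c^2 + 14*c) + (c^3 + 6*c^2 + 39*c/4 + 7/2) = c^4 + 5*c^3 - 13*c^2 + 95*c/4 + 7/2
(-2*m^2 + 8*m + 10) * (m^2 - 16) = -2*m^4 + 8*m^3 + 42*m^2 - 128*m - 160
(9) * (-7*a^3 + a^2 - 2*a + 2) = -63*a^3 + 9*a^2 - 18*a + 18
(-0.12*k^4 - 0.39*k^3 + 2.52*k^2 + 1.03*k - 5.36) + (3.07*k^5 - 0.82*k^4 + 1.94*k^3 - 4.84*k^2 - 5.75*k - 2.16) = 3.07*k^5 - 0.94*k^4 + 1.55*k^3 - 2.32*k^2 - 4.72*k - 7.52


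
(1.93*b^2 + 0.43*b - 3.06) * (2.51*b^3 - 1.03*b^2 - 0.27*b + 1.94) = 4.8443*b^5 - 0.9086*b^4 - 8.6446*b^3 + 6.7799*b^2 + 1.6604*b - 5.9364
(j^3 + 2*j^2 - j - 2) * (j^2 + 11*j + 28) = j^5 + 13*j^4 + 49*j^3 + 43*j^2 - 50*j - 56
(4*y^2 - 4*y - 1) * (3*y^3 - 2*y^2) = 12*y^5 - 20*y^4 + 5*y^3 + 2*y^2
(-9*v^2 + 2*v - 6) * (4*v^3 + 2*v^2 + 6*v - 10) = -36*v^5 - 10*v^4 - 74*v^3 + 90*v^2 - 56*v + 60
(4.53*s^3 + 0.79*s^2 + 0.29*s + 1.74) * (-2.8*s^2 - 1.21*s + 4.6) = -12.684*s^5 - 7.6933*s^4 + 19.0701*s^3 - 1.5889*s^2 - 0.7714*s + 8.004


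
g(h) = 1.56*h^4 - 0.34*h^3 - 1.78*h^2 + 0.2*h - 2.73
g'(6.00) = 1289.96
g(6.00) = 1882.71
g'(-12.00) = -10886.68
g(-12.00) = 32674.23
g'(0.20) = -0.50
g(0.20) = -2.76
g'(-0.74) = -0.25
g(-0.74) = -3.25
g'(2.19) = 53.05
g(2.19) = 21.48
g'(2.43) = 75.06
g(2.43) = 36.76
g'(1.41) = 10.64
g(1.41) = -0.77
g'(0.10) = -0.16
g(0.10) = -2.73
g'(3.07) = 160.21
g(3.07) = 109.84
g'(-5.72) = -1180.62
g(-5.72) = 1671.49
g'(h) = 6.24*h^3 - 1.02*h^2 - 3.56*h + 0.2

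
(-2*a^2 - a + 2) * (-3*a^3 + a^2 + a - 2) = 6*a^5 + a^4 - 9*a^3 + 5*a^2 + 4*a - 4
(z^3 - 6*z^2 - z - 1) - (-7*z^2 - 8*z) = z^3 + z^2 + 7*z - 1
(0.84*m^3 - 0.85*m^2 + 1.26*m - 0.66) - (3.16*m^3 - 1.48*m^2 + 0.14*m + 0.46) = -2.32*m^3 + 0.63*m^2 + 1.12*m - 1.12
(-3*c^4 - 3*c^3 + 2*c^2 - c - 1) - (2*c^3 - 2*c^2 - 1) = -3*c^4 - 5*c^3 + 4*c^2 - c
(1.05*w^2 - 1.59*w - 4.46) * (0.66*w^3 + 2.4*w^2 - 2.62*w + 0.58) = 0.693*w^5 + 1.4706*w^4 - 9.5106*w^3 - 5.9292*w^2 + 10.763*w - 2.5868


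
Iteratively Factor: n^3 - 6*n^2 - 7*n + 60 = (n - 5)*(n^2 - n - 12) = (n - 5)*(n + 3)*(n - 4)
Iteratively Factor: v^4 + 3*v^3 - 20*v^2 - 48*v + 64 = (v - 4)*(v^3 + 7*v^2 + 8*v - 16) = (v - 4)*(v + 4)*(v^2 + 3*v - 4) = (v - 4)*(v + 4)^2*(v - 1)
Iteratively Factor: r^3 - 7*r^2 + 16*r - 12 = (r - 2)*(r^2 - 5*r + 6) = (r - 3)*(r - 2)*(r - 2)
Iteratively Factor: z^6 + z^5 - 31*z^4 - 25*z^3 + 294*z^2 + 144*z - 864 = (z - 2)*(z^5 + 3*z^4 - 25*z^3 - 75*z^2 + 144*z + 432) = (z - 2)*(z + 3)*(z^4 - 25*z^2 + 144) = (z - 3)*(z - 2)*(z + 3)*(z^3 + 3*z^2 - 16*z - 48) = (z - 3)*(z - 2)*(z + 3)*(z + 4)*(z^2 - z - 12) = (z - 4)*(z - 3)*(z - 2)*(z + 3)*(z + 4)*(z + 3)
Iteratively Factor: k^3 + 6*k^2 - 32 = (k - 2)*(k^2 + 8*k + 16) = (k - 2)*(k + 4)*(k + 4)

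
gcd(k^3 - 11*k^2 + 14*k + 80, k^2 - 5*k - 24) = k - 8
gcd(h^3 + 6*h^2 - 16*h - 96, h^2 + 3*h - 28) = h - 4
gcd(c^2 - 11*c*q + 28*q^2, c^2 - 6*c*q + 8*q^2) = -c + 4*q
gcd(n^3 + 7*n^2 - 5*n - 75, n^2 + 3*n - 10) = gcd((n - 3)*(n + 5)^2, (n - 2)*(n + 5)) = n + 5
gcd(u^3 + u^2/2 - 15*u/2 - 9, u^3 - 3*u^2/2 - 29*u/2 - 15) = u^2 + 7*u/2 + 3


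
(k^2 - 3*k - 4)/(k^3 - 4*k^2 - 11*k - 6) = (k - 4)/(k^2 - 5*k - 6)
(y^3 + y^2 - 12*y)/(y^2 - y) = (y^2 + y - 12)/(y - 1)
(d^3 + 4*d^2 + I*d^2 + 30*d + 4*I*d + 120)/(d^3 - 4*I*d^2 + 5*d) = (d^2 + 2*d*(2 + 3*I) + 24*I)/(d*(d + I))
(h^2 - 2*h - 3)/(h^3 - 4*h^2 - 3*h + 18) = (h + 1)/(h^2 - h - 6)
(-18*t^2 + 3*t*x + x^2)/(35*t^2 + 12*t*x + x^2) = (-18*t^2 + 3*t*x + x^2)/(35*t^2 + 12*t*x + x^2)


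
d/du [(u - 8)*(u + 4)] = 2*u - 4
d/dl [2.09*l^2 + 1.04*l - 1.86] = 4.18*l + 1.04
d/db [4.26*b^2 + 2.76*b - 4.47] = 8.52*b + 2.76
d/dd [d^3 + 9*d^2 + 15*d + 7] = 3*d^2 + 18*d + 15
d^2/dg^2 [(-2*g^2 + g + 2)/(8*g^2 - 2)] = 2*(8*g^3 + 36*g^2 + 6*g + 3)/(64*g^6 - 48*g^4 + 12*g^2 - 1)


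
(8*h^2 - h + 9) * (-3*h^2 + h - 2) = -24*h^4 + 11*h^3 - 44*h^2 + 11*h - 18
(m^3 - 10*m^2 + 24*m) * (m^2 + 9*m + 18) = m^5 - m^4 - 48*m^3 + 36*m^2 + 432*m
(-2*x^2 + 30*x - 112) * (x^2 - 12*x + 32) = -2*x^4 + 54*x^3 - 536*x^2 + 2304*x - 3584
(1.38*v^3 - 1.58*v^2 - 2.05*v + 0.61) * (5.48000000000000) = 7.5624*v^3 - 8.6584*v^2 - 11.234*v + 3.3428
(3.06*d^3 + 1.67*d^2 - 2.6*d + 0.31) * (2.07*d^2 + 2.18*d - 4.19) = 6.3342*d^5 + 10.1277*d^4 - 14.5628*d^3 - 12.0236*d^2 + 11.5698*d - 1.2989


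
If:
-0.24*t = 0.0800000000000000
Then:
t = -0.33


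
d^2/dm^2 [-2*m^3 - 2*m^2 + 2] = -12*m - 4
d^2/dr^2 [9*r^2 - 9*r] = 18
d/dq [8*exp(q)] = 8*exp(q)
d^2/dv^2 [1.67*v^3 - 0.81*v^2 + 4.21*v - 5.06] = 10.02*v - 1.62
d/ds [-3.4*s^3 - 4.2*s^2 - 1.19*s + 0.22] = -10.2*s^2 - 8.4*s - 1.19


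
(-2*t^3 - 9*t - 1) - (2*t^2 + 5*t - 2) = -2*t^3 - 2*t^2 - 14*t + 1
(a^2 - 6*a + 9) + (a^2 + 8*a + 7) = 2*a^2 + 2*a + 16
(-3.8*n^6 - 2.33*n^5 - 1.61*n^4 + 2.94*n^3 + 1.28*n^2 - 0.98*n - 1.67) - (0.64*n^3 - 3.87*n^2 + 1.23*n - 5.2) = -3.8*n^6 - 2.33*n^5 - 1.61*n^4 + 2.3*n^3 + 5.15*n^2 - 2.21*n + 3.53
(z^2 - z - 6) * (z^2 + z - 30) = z^4 - 37*z^2 + 24*z + 180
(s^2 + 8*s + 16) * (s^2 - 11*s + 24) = s^4 - 3*s^3 - 48*s^2 + 16*s + 384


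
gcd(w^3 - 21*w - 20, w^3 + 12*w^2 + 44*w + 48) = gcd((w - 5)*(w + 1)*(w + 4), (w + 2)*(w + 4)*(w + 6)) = w + 4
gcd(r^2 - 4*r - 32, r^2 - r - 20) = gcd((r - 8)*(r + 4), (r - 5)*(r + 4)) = r + 4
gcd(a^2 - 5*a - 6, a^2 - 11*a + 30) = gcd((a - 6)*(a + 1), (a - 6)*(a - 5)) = a - 6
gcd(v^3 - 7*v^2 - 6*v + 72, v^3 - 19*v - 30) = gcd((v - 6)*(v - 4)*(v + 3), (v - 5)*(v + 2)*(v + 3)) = v + 3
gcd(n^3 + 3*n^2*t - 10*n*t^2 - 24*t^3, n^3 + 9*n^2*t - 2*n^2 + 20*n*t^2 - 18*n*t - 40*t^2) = n + 4*t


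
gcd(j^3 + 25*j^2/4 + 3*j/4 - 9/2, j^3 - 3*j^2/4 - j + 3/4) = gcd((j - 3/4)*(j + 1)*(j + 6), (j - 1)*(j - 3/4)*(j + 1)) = j^2 + j/4 - 3/4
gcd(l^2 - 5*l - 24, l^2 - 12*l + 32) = l - 8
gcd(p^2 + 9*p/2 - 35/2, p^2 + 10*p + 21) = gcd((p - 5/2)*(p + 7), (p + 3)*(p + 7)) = p + 7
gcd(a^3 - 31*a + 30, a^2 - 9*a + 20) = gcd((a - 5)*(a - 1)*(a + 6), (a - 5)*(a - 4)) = a - 5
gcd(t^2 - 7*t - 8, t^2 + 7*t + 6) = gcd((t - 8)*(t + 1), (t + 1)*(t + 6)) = t + 1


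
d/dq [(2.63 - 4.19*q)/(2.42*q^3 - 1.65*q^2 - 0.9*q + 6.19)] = (20.2796*q^3 - 26.0073*q^2 + 8.679*q - 23.5691)/(5.8564*q^6 - 7.986*q^5 - 1.6335*q^4 + 32.9296*q^3 - 19.617*q^2 - 11.142*q + 38.3161)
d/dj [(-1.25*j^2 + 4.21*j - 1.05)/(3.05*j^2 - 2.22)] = (-12.8405*j^2 + 11.955*j - 9.3462)/(9.3025*j^4 - 13.542*j^2 + 4.9284)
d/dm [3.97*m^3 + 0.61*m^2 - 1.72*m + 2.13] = 11.91*m^2 + 1.22*m - 1.72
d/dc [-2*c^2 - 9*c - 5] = -4*c - 9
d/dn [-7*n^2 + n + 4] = 1 - 14*n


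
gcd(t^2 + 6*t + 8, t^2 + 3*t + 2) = t + 2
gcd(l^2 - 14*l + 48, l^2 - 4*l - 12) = l - 6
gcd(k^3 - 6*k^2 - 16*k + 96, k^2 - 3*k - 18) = k - 6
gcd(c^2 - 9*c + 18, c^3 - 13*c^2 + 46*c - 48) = c - 3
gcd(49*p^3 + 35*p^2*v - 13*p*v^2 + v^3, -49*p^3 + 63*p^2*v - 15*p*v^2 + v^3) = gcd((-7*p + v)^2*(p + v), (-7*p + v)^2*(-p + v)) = 49*p^2 - 14*p*v + v^2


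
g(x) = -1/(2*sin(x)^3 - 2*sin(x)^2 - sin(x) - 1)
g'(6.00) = 0.66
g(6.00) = 1.09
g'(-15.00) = -1.03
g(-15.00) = 0.57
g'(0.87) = -0.09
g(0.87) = 0.49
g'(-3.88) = 0.19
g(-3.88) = 0.51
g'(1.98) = -0.04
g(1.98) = 0.49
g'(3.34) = -0.03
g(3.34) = 1.12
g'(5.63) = 1.16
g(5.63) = 0.63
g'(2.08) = -0.01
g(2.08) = 0.48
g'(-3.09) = 0.85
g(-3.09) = 1.05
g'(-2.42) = -1.00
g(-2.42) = 0.56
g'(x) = -(-6*sin(x)^2*cos(x) + 4*sin(x)*cos(x) + cos(x))/(2*sin(x)^3 - 2*sin(x)^2 - sin(x) - 1)^2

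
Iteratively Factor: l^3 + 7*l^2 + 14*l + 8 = (l + 2)*(l^2 + 5*l + 4) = (l + 1)*(l + 2)*(l + 4)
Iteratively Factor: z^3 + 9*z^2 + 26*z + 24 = (z + 4)*(z^2 + 5*z + 6) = (z + 2)*(z + 4)*(z + 3)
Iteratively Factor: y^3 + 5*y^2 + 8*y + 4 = (y + 1)*(y^2 + 4*y + 4) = (y + 1)*(y + 2)*(y + 2)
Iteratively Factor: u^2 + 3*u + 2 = (u + 2)*(u + 1)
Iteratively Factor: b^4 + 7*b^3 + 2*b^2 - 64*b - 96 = (b - 3)*(b^3 + 10*b^2 + 32*b + 32) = (b - 3)*(b + 4)*(b^2 + 6*b + 8) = (b - 3)*(b + 2)*(b + 4)*(b + 4)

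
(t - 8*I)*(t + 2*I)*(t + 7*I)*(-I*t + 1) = -I*t^4 + 2*t^3 - 57*I*t^2 + 170*t + 112*I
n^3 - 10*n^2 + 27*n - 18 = (n - 6)*(n - 3)*(n - 1)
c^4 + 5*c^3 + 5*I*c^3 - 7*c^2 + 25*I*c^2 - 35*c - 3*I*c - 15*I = (c + 5)*(c + I)^2*(c + 3*I)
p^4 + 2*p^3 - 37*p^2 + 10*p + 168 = (p - 4)*(p - 3)*(p + 2)*(p + 7)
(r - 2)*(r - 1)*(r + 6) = r^3 + 3*r^2 - 16*r + 12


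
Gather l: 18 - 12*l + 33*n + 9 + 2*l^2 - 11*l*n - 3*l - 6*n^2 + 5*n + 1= 2*l^2 + l*(-11*n - 15) - 6*n^2 + 38*n + 28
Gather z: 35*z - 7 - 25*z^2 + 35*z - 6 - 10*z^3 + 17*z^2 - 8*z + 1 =-10*z^3 - 8*z^2 + 62*z - 12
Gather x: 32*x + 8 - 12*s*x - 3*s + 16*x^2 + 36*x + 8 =-3*s + 16*x^2 + x*(68 - 12*s) + 16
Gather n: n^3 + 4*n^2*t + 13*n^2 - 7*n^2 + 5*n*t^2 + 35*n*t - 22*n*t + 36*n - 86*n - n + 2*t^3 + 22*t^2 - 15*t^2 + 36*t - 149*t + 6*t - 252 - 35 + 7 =n^3 + n^2*(4*t + 6) + n*(5*t^2 + 13*t - 51) + 2*t^3 + 7*t^2 - 107*t - 280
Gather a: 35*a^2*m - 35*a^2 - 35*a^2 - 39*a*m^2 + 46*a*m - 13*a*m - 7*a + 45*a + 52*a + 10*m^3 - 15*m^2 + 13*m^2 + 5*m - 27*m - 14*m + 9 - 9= a^2*(35*m - 70) + a*(-39*m^2 + 33*m + 90) + 10*m^3 - 2*m^2 - 36*m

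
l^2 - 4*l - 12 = (l - 6)*(l + 2)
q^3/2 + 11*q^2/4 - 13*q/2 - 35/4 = (q/2 + 1/2)*(q - 5/2)*(q + 7)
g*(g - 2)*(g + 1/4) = g^3 - 7*g^2/4 - g/2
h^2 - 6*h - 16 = (h - 8)*(h + 2)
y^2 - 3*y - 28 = (y - 7)*(y + 4)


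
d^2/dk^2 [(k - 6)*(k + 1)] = 2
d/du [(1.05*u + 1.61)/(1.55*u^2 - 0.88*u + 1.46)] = (-1.6275*u^2 - 4.991*u + 2.9498)/(2.4025*u^4 - 2.728*u^3 + 5.3004*u^2 - 2.5696*u + 2.1316)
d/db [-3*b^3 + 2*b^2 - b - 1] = -9*b^2 + 4*b - 1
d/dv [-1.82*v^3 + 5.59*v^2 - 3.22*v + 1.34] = -5.46*v^2 + 11.18*v - 3.22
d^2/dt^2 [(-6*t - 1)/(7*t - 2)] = -266/(7*t - 2)^3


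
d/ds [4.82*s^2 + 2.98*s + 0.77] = 9.64*s + 2.98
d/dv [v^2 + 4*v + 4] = 2*v + 4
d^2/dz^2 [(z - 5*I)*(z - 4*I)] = 2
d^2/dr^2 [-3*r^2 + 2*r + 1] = -6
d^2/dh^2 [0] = 0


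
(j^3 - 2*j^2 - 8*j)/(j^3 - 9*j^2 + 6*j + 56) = j/(j - 7)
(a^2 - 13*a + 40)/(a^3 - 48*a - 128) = (a - 5)/(a^2 + 8*a + 16)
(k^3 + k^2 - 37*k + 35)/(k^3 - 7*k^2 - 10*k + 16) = (k^2 + 2*k - 35)/(k^2 - 6*k - 16)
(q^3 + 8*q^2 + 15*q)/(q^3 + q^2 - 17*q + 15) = q*(q + 3)/(q^2 - 4*q + 3)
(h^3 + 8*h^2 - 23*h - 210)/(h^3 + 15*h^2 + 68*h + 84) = (h - 5)/(h + 2)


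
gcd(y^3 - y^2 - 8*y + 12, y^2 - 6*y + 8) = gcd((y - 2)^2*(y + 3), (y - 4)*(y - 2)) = y - 2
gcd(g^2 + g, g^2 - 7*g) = g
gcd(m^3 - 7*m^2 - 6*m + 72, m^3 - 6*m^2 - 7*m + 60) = m^2 - m - 12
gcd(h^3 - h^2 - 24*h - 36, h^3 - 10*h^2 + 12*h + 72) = h^2 - 4*h - 12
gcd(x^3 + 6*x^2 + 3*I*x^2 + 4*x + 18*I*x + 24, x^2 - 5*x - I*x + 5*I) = x - I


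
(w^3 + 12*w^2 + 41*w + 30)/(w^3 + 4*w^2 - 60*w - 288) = (w^2 + 6*w + 5)/(w^2 - 2*w - 48)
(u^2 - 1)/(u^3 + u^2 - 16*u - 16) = (u - 1)/(u^2 - 16)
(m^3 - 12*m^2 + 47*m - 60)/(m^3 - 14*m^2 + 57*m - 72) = (m^2 - 9*m + 20)/(m^2 - 11*m + 24)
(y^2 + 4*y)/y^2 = (y + 4)/y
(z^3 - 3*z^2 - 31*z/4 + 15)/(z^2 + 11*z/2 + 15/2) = (z^2 - 11*z/2 + 6)/(z + 3)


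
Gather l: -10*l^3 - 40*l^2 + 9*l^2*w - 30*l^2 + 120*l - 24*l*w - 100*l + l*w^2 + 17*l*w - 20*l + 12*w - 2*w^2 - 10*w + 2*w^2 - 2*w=-10*l^3 + l^2*(9*w - 70) + l*(w^2 - 7*w)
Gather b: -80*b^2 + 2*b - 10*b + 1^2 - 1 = -80*b^2 - 8*b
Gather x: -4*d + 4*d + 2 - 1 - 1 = 0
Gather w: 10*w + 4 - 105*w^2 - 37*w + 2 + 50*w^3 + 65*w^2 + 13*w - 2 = 50*w^3 - 40*w^2 - 14*w + 4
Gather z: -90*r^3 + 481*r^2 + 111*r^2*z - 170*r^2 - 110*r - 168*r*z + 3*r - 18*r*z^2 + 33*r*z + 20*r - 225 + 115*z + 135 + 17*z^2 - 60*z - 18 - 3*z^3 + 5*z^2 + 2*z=-90*r^3 + 311*r^2 - 87*r - 3*z^3 + z^2*(22 - 18*r) + z*(111*r^2 - 135*r + 57) - 108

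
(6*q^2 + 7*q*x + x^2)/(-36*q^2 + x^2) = (q + x)/(-6*q + x)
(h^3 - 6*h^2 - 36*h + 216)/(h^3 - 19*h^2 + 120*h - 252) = (h + 6)/(h - 7)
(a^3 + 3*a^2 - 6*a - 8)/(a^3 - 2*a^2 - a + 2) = (a + 4)/(a - 1)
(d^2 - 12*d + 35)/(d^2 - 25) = (d - 7)/(d + 5)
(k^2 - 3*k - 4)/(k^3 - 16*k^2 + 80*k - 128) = (k + 1)/(k^2 - 12*k + 32)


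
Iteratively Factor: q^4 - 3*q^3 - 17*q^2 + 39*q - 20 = (q - 1)*(q^3 - 2*q^2 - 19*q + 20) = (q - 1)*(q + 4)*(q^2 - 6*q + 5) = (q - 5)*(q - 1)*(q + 4)*(q - 1)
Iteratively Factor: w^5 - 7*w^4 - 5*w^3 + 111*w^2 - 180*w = (w - 3)*(w^4 - 4*w^3 - 17*w^2 + 60*w) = (w - 5)*(w - 3)*(w^3 + w^2 - 12*w) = (w - 5)*(w - 3)^2*(w^2 + 4*w) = (w - 5)*(w - 3)^2*(w + 4)*(w)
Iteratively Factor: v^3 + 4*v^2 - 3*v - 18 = (v - 2)*(v^2 + 6*v + 9) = (v - 2)*(v + 3)*(v + 3)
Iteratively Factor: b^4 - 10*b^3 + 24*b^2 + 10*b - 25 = (b - 1)*(b^3 - 9*b^2 + 15*b + 25) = (b - 1)*(b + 1)*(b^2 - 10*b + 25) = (b - 5)*(b - 1)*(b + 1)*(b - 5)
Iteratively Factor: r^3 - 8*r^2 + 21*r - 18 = (r - 2)*(r^2 - 6*r + 9) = (r - 3)*(r - 2)*(r - 3)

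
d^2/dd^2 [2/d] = 4/d^3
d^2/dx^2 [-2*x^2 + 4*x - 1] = -4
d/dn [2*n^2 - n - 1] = 4*n - 1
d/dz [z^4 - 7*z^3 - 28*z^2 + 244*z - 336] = 4*z^3 - 21*z^2 - 56*z + 244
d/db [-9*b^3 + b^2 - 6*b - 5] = -27*b^2 + 2*b - 6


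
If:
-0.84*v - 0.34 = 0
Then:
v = -0.40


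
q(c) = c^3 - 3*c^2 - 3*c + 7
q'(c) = 3*c^2 - 6*c - 3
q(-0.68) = 7.34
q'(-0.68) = 2.47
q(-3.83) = -81.70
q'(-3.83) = 63.99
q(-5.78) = -268.99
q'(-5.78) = 131.91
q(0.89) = 2.66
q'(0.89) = -5.96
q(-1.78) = -2.80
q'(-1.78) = 17.19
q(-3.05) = -40.13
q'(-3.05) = 43.21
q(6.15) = 107.69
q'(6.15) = 73.57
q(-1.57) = 0.45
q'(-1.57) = 13.81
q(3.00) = -2.00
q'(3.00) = 6.00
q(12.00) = 1267.00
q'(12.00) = 357.00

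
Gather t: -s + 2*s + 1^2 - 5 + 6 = s + 2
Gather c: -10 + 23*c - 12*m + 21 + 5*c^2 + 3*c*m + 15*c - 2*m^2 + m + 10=5*c^2 + c*(3*m + 38) - 2*m^2 - 11*m + 21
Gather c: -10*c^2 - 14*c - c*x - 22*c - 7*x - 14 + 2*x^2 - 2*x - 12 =-10*c^2 + c*(-x - 36) + 2*x^2 - 9*x - 26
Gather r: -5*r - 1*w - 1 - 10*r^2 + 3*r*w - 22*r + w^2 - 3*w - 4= -10*r^2 + r*(3*w - 27) + w^2 - 4*w - 5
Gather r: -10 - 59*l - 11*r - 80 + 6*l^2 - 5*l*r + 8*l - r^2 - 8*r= 6*l^2 - 51*l - r^2 + r*(-5*l - 19) - 90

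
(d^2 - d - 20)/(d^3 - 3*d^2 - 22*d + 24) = (d - 5)/(d^2 - 7*d + 6)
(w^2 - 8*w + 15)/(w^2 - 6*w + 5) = (w - 3)/(w - 1)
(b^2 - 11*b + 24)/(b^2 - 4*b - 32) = (b - 3)/(b + 4)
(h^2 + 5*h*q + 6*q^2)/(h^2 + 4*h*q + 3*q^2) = (h + 2*q)/(h + q)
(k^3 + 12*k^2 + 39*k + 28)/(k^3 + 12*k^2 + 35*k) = (k^2 + 5*k + 4)/(k*(k + 5))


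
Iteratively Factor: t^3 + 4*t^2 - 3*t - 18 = (t - 2)*(t^2 + 6*t + 9) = (t - 2)*(t + 3)*(t + 3)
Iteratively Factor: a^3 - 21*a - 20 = (a + 1)*(a^2 - a - 20) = (a + 1)*(a + 4)*(a - 5)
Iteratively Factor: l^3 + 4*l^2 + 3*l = (l + 3)*(l^2 + l) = (l + 1)*(l + 3)*(l)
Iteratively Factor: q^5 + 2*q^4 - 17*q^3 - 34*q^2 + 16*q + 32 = (q + 1)*(q^4 + q^3 - 18*q^2 - 16*q + 32) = (q - 4)*(q + 1)*(q^3 + 5*q^2 + 2*q - 8) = (q - 4)*(q + 1)*(q + 2)*(q^2 + 3*q - 4) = (q - 4)*(q - 1)*(q + 1)*(q + 2)*(q + 4)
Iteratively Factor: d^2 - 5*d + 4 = (d - 4)*(d - 1)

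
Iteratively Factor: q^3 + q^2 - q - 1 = (q + 1)*(q^2 - 1) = (q + 1)^2*(q - 1)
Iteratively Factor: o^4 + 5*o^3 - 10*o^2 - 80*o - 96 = (o - 4)*(o^3 + 9*o^2 + 26*o + 24) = (o - 4)*(o + 3)*(o^2 + 6*o + 8) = (o - 4)*(o + 2)*(o + 3)*(o + 4)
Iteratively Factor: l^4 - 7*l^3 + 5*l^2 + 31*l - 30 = (l + 2)*(l^3 - 9*l^2 + 23*l - 15) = (l - 3)*(l + 2)*(l^2 - 6*l + 5) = (l - 3)*(l - 1)*(l + 2)*(l - 5)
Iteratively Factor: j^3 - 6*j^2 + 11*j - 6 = (j - 1)*(j^2 - 5*j + 6) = (j - 3)*(j - 1)*(j - 2)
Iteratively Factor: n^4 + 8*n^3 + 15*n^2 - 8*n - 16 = (n + 4)*(n^3 + 4*n^2 - n - 4) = (n - 1)*(n + 4)*(n^2 + 5*n + 4) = (n - 1)*(n + 4)^2*(n + 1)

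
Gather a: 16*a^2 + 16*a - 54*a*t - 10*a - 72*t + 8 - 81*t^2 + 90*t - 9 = 16*a^2 + a*(6 - 54*t) - 81*t^2 + 18*t - 1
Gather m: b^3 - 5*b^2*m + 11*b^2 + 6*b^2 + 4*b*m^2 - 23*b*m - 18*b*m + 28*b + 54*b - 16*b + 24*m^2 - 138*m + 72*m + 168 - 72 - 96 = b^3 + 17*b^2 + 66*b + m^2*(4*b + 24) + m*(-5*b^2 - 41*b - 66)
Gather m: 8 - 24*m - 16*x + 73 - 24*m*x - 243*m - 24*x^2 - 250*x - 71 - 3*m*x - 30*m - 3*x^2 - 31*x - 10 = m*(-27*x - 297) - 27*x^2 - 297*x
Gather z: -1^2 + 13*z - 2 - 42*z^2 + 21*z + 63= -42*z^2 + 34*z + 60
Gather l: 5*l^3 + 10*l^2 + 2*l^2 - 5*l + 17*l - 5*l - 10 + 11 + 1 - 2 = 5*l^3 + 12*l^2 + 7*l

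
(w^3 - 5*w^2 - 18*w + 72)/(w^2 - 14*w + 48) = (w^2 + w - 12)/(w - 8)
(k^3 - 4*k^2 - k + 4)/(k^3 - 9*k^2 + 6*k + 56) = (k^2 - 1)/(k^2 - 5*k - 14)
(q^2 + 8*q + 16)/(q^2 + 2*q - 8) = (q + 4)/(q - 2)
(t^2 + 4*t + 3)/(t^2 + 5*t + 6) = (t + 1)/(t + 2)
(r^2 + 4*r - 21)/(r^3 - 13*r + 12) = (r + 7)/(r^2 + 3*r - 4)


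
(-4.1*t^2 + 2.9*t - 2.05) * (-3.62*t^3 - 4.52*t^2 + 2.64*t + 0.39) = 14.842*t^5 + 8.034*t^4 - 16.511*t^3 + 15.323*t^2 - 4.281*t - 0.7995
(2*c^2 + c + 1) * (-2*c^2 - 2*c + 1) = -4*c^4 - 6*c^3 - 2*c^2 - c + 1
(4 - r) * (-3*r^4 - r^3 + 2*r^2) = 3*r^5 - 11*r^4 - 6*r^3 + 8*r^2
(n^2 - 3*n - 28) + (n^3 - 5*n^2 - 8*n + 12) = n^3 - 4*n^2 - 11*n - 16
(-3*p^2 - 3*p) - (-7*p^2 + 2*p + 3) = 4*p^2 - 5*p - 3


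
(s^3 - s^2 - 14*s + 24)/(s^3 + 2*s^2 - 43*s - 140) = (s^2 - 5*s + 6)/(s^2 - 2*s - 35)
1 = 1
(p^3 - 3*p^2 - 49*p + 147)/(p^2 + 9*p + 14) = (p^2 - 10*p + 21)/(p + 2)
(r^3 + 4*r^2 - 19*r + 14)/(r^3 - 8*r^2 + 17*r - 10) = (r + 7)/(r - 5)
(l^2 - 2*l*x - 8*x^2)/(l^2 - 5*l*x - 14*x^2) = (-l + 4*x)/(-l + 7*x)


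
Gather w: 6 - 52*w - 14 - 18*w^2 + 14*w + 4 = -18*w^2 - 38*w - 4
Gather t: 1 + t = t + 1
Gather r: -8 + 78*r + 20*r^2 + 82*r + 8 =20*r^2 + 160*r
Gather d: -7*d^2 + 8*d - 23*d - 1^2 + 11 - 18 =-7*d^2 - 15*d - 8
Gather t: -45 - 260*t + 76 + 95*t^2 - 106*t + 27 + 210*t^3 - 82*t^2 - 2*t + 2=210*t^3 + 13*t^2 - 368*t + 60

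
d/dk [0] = 0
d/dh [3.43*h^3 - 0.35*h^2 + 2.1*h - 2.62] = 10.29*h^2 - 0.7*h + 2.1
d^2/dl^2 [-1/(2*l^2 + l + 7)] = 2*(4*l^2 + 2*l - (4*l + 1)^2 + 14)/(2*l^2 + l + 7)^3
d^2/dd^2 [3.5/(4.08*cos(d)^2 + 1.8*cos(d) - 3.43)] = (-233.0496*(1 - cos(d)^2)^2 - 77.112*cos(d)^3 - 323.7864*cos(d)^2 + 132.615*cos(d) + 353.6904)/(4.08*cos(d)^2 + 1.8*cos(d) - 3.43)^3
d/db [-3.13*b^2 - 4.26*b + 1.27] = -6.26*b - 4.26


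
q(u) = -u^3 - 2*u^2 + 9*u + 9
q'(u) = -3*u^2 - 4*u + 9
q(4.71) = -97.47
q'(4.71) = -76.39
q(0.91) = 14.78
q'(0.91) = 2.88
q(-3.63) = -2.19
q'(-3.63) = -16.01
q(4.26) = -66.26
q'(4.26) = -62.48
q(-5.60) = 71.50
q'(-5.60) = -62.68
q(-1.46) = -5.29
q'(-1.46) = 8.45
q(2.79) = -3.18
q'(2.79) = -25.51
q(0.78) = 14.33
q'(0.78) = 4.05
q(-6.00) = 99.00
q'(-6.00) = -75.00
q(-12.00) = 1341.00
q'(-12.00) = -375.00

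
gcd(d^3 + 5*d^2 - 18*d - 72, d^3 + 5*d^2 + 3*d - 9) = d + 3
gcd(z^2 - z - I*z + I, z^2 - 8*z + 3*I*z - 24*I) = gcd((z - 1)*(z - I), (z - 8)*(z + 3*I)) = 1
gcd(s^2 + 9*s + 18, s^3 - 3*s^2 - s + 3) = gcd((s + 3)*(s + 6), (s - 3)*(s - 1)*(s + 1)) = 1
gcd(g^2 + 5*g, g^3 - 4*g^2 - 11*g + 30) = 1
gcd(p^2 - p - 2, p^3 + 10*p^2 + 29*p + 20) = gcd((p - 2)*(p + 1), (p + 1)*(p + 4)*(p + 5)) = p + 1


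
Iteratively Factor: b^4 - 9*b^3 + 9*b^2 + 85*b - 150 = (b + 3)*(b^3 - 12*b^2 + 45*b - 50) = (b - 2)*(b + 3)*(b^2 - 10*b + 25) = (b - 5)*(b - 2)*(b + 3)*(b - 5)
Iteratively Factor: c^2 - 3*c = (c)*(c - 3)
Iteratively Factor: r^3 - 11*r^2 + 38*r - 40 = (r - 2)*(r^2 - 9*r + 20) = (r - 5)*(r - 2)*(r - 4)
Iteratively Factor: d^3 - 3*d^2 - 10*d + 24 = (d + 3)*(d^2 - 6*d + 8) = (d - 2)*(d + 3)*(d - 4)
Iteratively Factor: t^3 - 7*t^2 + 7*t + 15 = (t - 5)*(t^2 - 2*t - 3) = (t - 5)*(t - 3)*(t + 1)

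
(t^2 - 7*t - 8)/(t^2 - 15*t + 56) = (t + 1)/(t - 7)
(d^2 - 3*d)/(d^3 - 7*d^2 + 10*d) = (d - 3)/(d^2 - 7*d + 10)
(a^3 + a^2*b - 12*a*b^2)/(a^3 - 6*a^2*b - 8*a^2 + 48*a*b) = (a^2 + a*b - 12*b^2)/(a^2 - 6*a*b - 8*a + 48*b)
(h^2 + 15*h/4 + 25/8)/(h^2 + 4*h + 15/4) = (4*h + 5)/(2*(2*h + 3))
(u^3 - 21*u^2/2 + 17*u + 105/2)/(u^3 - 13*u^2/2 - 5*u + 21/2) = (u - 5)/(u - 1)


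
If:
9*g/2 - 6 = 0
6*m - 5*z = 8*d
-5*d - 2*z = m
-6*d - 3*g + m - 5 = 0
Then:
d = -51/37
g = 4/3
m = 27/37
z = 114/37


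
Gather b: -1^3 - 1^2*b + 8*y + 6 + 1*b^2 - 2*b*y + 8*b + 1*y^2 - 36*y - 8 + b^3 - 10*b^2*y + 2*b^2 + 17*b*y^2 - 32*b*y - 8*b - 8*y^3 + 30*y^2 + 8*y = b^3 + b^2*(3 - 10*y) + b*(17*y^2 - 34*y - 1) - 8*y^3 + 31*y^2 - 20*y - 3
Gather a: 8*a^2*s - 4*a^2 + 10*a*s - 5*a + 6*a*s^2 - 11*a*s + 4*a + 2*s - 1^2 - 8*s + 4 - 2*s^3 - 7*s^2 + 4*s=a^2*(8*s - 4) + a*(6*s^2 - s - 1) - 2*s^3 - 7*s^2 - 2*s + 3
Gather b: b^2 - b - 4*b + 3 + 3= b^2 - 5*b + 6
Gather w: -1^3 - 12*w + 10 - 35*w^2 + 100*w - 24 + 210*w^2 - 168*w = 175*w^2 - 80*w - 15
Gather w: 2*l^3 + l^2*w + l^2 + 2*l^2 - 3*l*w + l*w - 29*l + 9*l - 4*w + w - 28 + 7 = 2*l^3 + 3*l^2 - 20*l + w*(l^2 - 2*l - 3) - 21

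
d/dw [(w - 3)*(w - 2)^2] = (w - 2)*(3*w - 8)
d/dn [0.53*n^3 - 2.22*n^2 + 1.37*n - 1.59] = 1.59*n^2 - 4.44*n + 1.37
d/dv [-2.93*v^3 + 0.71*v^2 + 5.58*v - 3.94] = -8.79*v^2 + 1.42*v + 5.58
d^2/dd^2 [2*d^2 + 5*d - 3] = 4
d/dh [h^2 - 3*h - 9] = 2*h - 3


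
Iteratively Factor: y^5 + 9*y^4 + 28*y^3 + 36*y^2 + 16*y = (y)*(y^4 + 9*y^3 + 28*y^2 + 36*y + 16) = y*(y + 4)*(y^3 + 5*y^2 + 8*y + 4) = y*(y + 1)*(y + 4)*(y^2 + 4*y + 4) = y*(y + 1)*(y + 2)*(y + 4)*(y + 2)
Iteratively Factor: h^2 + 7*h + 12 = (h + 3)*(h + 4)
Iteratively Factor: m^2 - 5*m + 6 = (m - 2)*(m - 3)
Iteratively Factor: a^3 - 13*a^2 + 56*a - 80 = (a - 4)*(a^2 - 9*a + 20) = (a - 5)*(a - 4)*(a - 4)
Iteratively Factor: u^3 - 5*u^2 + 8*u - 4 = (u - 1)*(u^2 - 4*u + 4) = (u - 2)*(u - 1)*(u - 2)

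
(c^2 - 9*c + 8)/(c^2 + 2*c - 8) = (c^2 - 9*c + 8)/(c^2 + 2*c - 8)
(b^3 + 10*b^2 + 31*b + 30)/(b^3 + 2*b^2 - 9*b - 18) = (b + 5)/(b - 3)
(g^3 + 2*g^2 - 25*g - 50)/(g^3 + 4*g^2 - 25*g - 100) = (g + 2)/(g + 4)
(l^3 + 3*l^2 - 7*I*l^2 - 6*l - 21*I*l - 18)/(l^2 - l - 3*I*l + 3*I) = (l^3 + l^2*(3 - 7*I) - 3*l*(2 + 7*I) - 18)/(l^2 - l*(1 + 3*I) + 3*I)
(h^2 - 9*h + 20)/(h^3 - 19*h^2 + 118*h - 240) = (h - 4)/(h^2 - 14*h + 48)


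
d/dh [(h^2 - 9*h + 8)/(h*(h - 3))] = 2*(3*h^2 - 8*h + 12)/(h^2*(h^2 - 6*h + 9))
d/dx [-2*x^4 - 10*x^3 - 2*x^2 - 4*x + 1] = -8*x^3 - 30*x^2 - 4*x - 4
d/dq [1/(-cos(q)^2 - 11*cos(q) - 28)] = -(2*cos(q) + 11)*sin(q)/(cos(q)^2 + 11*cos(q) + 28)^2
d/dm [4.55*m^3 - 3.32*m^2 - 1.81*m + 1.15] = 13.65*m^2 - 6.64*m - 1.81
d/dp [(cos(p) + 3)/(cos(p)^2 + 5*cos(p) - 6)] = (cos(p)^2 + 6*cos(p) + 21)*sin(p)/(cos(p)^2 + 5*cos(p) - 6)^2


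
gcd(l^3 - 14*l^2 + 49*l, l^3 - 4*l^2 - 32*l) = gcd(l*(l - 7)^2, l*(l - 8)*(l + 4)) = l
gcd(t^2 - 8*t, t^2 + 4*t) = t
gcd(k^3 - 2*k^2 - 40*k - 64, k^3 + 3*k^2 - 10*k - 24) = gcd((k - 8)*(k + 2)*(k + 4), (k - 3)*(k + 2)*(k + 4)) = k^2 + 6*k + 8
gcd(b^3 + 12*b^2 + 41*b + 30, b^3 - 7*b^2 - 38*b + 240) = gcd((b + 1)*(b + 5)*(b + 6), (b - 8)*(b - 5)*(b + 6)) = b + 6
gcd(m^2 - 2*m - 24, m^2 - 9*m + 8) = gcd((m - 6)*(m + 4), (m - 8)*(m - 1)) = 1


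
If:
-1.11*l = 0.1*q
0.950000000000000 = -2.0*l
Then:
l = -0.48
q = 5.27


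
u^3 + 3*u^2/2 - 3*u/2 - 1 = (u - 1)*(u + 1/2)*(u + 2)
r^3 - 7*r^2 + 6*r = r*(r - 6)*(r - 1)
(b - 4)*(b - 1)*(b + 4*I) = b^3 - 5*b^2 + 4*I*b^2 + 4*b - 20*I*b + 16*I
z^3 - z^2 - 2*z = z*(z - 2)*(z + 1)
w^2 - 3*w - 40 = (w - 8)*(w + 5)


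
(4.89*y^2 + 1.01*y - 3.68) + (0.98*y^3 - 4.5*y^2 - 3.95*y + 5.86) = 0.98*y^3 + 0.39*y^2 - 2.94*y + 2.18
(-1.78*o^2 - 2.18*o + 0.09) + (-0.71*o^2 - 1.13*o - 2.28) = -2.49*o^2 - 3.31*o - 2.19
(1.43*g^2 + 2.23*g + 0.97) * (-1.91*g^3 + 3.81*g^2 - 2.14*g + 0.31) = -2.7313*g^5 + 1.189*g^4 + 3.5834*g^3 - 0.633200000000001*g^2 - 1.3845*g + 0.3007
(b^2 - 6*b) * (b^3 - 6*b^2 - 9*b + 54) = b^5 - 12*b^4 + 27*b^3 + 108*b^2 - 324*b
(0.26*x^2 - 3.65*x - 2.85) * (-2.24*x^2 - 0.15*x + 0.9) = -0.5824*x^4 + 8.137*x^3 + 7.1655*x^2 - 2.8575*x - 2.565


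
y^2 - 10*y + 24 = (y - 6)*(y - 4)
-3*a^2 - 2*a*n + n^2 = (-3*a + n)*(a + n)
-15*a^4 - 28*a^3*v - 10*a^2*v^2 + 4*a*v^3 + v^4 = (-3*a + v)*(a + v)^2*(5*a + v)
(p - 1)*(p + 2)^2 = p^3 + 3*p^2 - 4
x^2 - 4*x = x*(x - 4)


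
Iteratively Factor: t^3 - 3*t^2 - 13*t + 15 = (t - 5)*(t^2 + 2*t - 3) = (t - 5)*(t - 1)*(t + 3)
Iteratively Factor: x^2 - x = (x)*(x - 1)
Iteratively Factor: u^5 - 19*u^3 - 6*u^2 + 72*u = (u - 2)*(u^4 + 2*u^3 - 15*u^2 - 36*u) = (u - 4)*(u - 2)*(u^3 + 6*u^2 + 9*u) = u*(u - 4)*(u - 2)*(u^2 + 6*u + 9) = u*(u - 4)*(u - 2)*(u + 3)*(u + 3)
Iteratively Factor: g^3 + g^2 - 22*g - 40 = (g + 2)*(g^2 - g - 20) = (g + 2)*(g + 4)*(g - 5)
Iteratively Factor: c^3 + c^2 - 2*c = (c)*(c^2 + c - 2) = c*(c - 1)*(c + 2)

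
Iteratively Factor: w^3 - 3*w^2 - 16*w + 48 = (w - 4)*(w^2 + w - 12) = (w - 4)*(w + 4)*(w - 3)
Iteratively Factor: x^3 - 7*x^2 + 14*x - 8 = (x - 1)*(x^2 - 6*x + 8) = (x - 2)*(x - 1)*(x - 4)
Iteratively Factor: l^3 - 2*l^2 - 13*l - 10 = (l + 2)*(l^2 - 4*l - 5) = (l + 1)*(l + 2)*(l - 5)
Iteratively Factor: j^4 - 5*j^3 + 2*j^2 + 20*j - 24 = (j - 2)*(j^3 - 3*j^2 - 4*j + 12) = (j - 2)*(j + 2)*(j^2 - 5*j + 6) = (j - 3)*(j - 2)*(j + 2)*(j - 2)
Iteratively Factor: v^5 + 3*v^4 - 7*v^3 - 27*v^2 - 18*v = (v + 3)*(v^4 - 7*v^2 - 6*v) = (v - 3)*(v + 3)*(v^3 + 3*v^2 + 2*v) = (v - 3)*(v + 1)*(v + 3)*(v^2 + 2*v) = (v - 3)*(v + 1)*(v + 2)*(v + 3)*(v)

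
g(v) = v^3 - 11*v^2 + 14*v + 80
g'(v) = 3*v^2 - 22*v + 14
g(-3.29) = -120.74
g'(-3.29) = 118.85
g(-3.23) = -113.68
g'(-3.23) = 116.36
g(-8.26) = -1349.70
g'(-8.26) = 400.40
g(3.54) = 36.07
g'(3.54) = -26.29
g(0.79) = 84.69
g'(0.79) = -1.51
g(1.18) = 82.85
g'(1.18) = -7.78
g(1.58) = 78.60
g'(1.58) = -13.27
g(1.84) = 74.75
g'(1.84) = -16.32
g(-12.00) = -3400.00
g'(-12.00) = 710.00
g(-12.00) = -3400.00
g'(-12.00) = 710.00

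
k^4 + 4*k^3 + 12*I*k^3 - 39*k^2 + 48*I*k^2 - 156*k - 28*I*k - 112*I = (k + 4)*(k + I)*(k + 4*I)*(k + 7*I)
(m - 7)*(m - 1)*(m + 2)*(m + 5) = m^4 - m^3 - 39*m^2 - 31*m + 70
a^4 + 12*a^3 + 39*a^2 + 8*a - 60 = (a - 1)*(a + 2)*(a + 5)*(a + 6)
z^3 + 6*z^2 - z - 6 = (z - 1)*(z + 1)*(z + 6)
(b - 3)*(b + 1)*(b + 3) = b^3 + b^2 - 9*b - 9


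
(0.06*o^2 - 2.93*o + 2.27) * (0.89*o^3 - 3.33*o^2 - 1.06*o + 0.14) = 0.0534*o^5 - 2.8075*o^4 + 11.7136*o^3 - 4.4449*o^2 - 2.8164*o + 0.3178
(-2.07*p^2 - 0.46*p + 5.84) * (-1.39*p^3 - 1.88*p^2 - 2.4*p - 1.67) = 2.8773*p^5 + 4.531*p^4 - 2.2848*p^3 - 6.4183*p^2 - 13.2478*p - 9.7528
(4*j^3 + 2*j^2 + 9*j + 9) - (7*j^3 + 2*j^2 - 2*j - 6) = -3*j^3 + 11*j + 15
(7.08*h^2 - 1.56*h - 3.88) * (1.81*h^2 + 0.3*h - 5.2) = 12.8148*h^4 - 0.6996*h^3 - 44.3068*h^2 + 6.948*h + 20.176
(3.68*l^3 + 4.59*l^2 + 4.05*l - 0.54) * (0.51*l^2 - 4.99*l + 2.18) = 1.8768*l^5 - 16.0223*l^4 - 12.8162*l^3 - 10.4787*l^2 + 11.5236*l - 1.1772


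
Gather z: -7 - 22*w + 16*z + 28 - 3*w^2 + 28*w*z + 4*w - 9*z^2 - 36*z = -3*w^2 - 18*w - 9*z^2 + z*(28*w - 20) + 21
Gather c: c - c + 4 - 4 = 0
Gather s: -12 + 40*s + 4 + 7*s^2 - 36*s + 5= 7*s^2 + 4*s - 3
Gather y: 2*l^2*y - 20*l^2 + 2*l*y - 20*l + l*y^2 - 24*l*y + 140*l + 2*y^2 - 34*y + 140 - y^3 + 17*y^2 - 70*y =-20*l^2 + 120*l - y^3 + y^2*(l + 19) + y*(2*l^2 - 22*l - 104) + 140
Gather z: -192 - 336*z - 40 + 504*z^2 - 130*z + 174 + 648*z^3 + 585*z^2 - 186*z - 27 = 648*z^3 + 1089*z^2 - 652*z - 85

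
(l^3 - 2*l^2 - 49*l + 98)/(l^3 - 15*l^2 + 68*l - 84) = (l + 7)/(l - 6)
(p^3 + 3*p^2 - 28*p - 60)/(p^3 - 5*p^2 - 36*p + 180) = (p + 2)/(p - 6)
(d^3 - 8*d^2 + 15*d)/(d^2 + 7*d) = (d^2 - 8*d + 15)/(d + 7)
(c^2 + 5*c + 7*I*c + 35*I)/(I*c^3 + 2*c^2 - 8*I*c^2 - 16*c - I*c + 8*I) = (-I*c^2 + c*(7 - 5*I) + 35)/(c^3 - 2*c^2*(4 + I) + c*(-1 + 16*I) + 8)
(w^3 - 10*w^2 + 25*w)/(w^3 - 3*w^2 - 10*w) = (w - 5)/(w + 2)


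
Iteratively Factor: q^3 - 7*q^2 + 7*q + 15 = (q + 1)*(q^2 - 8*q + 15) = (q - 5)*(q + 1)*(q - 3)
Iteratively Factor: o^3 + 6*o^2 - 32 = (o - 2)*(o^2 + 8*o + 16) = (o - 2)*(o + 4)*(o + 4)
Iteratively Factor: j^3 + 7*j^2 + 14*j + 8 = (j + 4)*(j^2 + 3*j + 2) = (j + 2)*(j + 4)*(j + 1)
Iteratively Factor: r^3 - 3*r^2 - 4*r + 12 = (r + 2)*(r^2 - 5*r + 6) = (r - 3)*(r + 2)*(r - 2)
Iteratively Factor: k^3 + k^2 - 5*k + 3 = (k + 3)*(k^2 - 2*k + 1) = (k - 1)*(k + 3)*(k - 1)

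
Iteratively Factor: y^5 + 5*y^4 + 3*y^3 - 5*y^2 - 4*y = (y + 1)*(y^4 + 4*y^3 - y^2 - 4*y) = (y + 1)*(y + 4)*(y^3 - y) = (y + 1)^2*(y + 4)*(y^2 - y) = y*(y + 1)^2*(y + 4)*(y - 1)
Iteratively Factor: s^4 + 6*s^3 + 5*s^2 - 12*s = (s - 1)*(s^3 + 7*s^2 + 12*s) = s*(s - 1)*(s^2 + 7*s + 12) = s*(s - 1)*(s + 3)*(s + 4)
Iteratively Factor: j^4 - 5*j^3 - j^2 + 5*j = (j - 1)*(j^3 - 4*j^2 - 5*j) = (j - 1)*(j + 1)*(j^2 - 5*j) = j*(j - 1)*(j + 1)*(j - 5)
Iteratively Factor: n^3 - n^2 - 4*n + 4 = (n + 2)*(n^2 - 3*n + 2) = (n - 1)*(n + 2)*(n - 2)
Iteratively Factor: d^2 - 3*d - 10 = (d - 5)*(d + 2)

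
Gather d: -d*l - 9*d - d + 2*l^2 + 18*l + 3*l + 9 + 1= d*(-l - 10) + 2*l^2 + 21*l + 10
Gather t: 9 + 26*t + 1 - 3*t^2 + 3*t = -3*t^2 + 29*t + 10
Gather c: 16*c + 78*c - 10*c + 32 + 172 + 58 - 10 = 84*c + 252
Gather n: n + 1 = n + 1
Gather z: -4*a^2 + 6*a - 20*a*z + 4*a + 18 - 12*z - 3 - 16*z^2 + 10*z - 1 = -4*a^2 + 10*a - 16*z^2 + z*(-20*a - 2) + 14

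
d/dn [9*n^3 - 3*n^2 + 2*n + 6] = 27*n^2 - 6*n + 2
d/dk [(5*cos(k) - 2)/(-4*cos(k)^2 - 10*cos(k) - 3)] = (-20*cos(k)^2 + 16*cos(k) + 35)*sin(k)/(-4*sin(k)^2 + 10*cos(k) + 7)^2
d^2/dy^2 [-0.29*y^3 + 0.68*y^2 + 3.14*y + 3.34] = 1.36 - 1.74*y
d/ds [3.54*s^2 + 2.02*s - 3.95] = 7.08*s + 2.02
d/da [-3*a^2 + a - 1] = 1 - 6*a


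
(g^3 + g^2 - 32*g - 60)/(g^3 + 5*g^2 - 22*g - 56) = (g^2 - g - 30)/(g^2 + 3*g - 28)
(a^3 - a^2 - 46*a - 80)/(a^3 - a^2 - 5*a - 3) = (-a^3 + a^2 + 46*a + 80)/(-a^3 + a^2 + 5*a + 3)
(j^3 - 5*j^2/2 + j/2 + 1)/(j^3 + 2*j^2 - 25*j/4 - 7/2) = 2*(j - 1)/(2*j + 7)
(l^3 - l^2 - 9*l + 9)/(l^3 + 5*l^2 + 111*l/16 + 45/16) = 16*(l^2 - 4*l + 3)/(16*l^2 + 32*l + 15)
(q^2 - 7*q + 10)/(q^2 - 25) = (q - 2)/(q + 5)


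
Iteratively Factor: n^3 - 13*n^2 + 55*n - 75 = (n - 3)*(n^2 - 10*n + 25) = (n - 5)*(n - 3)*(n - 5)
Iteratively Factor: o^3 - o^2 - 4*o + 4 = (o - 2)*(o^2 + o - 2) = (o - 2)*(o - 1)*(o + 2)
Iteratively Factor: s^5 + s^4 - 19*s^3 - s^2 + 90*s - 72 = (s + 4)*(s^4 - 3*s^3 - 7*s^2 + 27*s - 18) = (s - 3)*(s + 4)*(s^3 - 7*s + 6) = (s - 3)*(s + 3)*(s + 4)*(s^2 - 3*s + 2) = (s - 3)*(s - 2)*(s + 3)*(s + 4)*(s - 1)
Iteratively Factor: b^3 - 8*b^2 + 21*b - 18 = (b - 2)*(b^2 - 6*b + 9) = (b - 3)*(b - 2)*(b - 3)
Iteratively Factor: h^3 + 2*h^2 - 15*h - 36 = (h + 3)*(h^2 - h - 12) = (h - 4)*(h + 3)*(h + 3)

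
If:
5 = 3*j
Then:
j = 5/3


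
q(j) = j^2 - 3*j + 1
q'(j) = 2*j - 3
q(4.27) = 6.42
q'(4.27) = 5.54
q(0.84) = -0.81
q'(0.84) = -1.32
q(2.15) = -0.83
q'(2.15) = 1.30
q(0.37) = 0.03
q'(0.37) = -2.26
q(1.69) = -1.21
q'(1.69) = 0.38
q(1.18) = -1.15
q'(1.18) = -0.64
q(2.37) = -0.49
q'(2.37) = 1.74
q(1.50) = -1.25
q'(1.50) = 0.00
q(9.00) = 55.00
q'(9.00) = 15.00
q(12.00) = 109.00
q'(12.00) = 21.00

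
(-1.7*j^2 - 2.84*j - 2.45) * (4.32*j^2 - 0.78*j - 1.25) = -7.344*j^4 - 10.9428*j^3 - 6.2438*j^2 + 5.461*j + 3.0625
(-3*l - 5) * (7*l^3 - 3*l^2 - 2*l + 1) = -21*l^4 - 26*l^3 + 21*l^2 + 7*l - 5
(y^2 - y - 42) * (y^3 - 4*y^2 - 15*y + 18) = y^5 - 5*y^4 - 53*y^3 + 201*y^2 + 612*y - 756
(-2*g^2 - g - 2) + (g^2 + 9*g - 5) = -g^2 + 8*g - 7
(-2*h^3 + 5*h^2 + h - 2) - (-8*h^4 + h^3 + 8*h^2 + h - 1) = 8*h^4 - 3*h^3 - 3*h^2 - 1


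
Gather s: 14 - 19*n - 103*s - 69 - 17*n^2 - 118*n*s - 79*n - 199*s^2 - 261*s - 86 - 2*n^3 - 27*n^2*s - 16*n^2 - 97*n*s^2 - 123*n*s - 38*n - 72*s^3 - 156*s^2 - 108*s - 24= -2*n^3 - 33*n^2 - 136*n - 72*s^3 + s^2*(-97*n - 355) + s*(-27*n^2 - 241*n - 472) - 165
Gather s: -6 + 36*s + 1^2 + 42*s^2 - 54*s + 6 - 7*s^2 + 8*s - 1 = 35*s^2 - 10*s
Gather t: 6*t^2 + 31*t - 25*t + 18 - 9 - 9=6*t^2 + 6*t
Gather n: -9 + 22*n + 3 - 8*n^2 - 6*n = -8*n^2 + 16*n - 6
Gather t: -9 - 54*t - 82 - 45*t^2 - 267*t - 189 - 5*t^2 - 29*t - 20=-50*t^2 - 350*t - 300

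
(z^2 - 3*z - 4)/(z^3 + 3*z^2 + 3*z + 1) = (z - 4)/(z^2 + 2*z + 1)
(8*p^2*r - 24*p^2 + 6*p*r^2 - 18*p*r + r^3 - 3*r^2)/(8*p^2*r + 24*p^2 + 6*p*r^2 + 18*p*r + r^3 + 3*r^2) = (r - 3)/(r + 3)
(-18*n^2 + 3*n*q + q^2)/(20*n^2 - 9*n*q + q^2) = (-18*n^2 + 3*n*q + q^2)/(20*n^2 - 9*n*q + q^2)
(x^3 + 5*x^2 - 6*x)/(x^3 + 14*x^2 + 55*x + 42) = x*(x - 1)/(x^2 + 8*x + 7)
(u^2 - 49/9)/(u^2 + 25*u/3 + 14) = (u - 7/3)/(u + 6)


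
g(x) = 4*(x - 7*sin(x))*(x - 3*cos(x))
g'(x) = 4*(1 - 7*cos(x))*(x - 3*cos(x)) + 4*(x - 7*sin(x))*(3*sin(x) + 1)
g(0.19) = 12.48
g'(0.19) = 57.66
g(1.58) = -34.85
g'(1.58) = -79.87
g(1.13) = 3.12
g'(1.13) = -76.06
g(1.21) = -3.22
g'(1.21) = -82.19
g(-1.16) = -49.59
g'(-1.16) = -19.88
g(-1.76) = -24.47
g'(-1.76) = -50.91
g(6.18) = 88.22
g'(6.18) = -57.15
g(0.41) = 22.29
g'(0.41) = 29.85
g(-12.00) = 915.84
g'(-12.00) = 120.75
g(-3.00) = 0.24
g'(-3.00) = -5.59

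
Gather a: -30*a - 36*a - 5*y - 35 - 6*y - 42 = -66*a - 11*y - 77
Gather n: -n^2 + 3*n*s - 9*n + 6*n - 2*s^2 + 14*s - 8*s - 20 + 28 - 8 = -n^2 + n*(3*s - 3) - 2*s^2 + 6*s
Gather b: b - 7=b - 7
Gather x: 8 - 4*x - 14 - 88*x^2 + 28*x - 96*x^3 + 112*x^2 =-96*x^3 + 24*x^2 + 24*x - 6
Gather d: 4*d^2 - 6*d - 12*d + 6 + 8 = 4*d^2 - 18*d + 14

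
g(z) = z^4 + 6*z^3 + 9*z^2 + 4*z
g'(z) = 4*z^3 + 18*z^2 + 18*z + 4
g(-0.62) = -0.30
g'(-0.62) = -1.19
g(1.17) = 28.48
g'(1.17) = 56.11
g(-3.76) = -6.87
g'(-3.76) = -21.83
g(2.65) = 234.78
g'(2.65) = 252.54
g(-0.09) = -0.29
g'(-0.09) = 2.52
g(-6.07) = 322.98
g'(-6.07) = -336.65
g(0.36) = 2.90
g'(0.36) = 13.00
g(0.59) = 6.85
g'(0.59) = 21.71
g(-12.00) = 11616.00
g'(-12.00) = -4532.00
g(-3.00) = -12.00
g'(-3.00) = 4.00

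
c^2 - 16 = (c - 4)*(c + 4)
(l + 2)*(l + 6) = l^2 + 8*l + 12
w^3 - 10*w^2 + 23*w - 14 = (w - 7)*(w - 2)*(w - 1)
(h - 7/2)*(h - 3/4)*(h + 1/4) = h^3 - 4*h^2 + 25*h/16 + 21/32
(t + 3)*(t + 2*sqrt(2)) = t^2 + 2*sqrt(2)*t + 3*t + 6*sqrt(2)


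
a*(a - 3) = a^2 - 3*a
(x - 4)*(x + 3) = x^2 - x - 12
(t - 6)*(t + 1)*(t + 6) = t^3 + t^2 - 36*t - 36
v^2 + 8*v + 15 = (v + 3)*(v + 5)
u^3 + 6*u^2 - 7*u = u*(u - 1)*(u + 7)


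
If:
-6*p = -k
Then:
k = 6*p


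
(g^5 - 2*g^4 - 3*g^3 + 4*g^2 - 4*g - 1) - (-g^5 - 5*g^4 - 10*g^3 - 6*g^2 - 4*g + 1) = 2*g^5 + 3*g^4 + 7*g^3 + 10*g^2 - 2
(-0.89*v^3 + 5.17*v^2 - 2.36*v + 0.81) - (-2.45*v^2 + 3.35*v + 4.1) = -0.89*v^3 + 7.62*v^2 - 5.71*v - 3.29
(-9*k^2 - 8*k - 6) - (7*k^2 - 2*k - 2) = -16*k^2 - 6*k - 4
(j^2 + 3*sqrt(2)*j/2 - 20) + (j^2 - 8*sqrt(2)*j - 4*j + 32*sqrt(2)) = 2*j^2 - 13*sqrt(2)*j/2 - 4*j - 20 + 32*sqrt(2)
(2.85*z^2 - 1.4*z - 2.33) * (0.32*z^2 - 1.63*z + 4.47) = 0.912*z^4 - 5.0935*z^3 + 14.2759*z^2 - 2.4601*z - 10.4151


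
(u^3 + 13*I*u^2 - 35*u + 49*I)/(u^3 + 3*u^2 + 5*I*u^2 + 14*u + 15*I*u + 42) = (u^2 + 6*I*u + 7)/(u^2 + u*(3 - 2*I) - 6*I)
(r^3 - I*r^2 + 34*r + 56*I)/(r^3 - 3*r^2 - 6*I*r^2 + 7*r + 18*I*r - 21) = (r^2 + 6*I*r - 8)/(r^2 + r*(-3 + I) - 3*I)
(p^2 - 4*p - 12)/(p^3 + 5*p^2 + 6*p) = (p - 6)/(p*(p + 3))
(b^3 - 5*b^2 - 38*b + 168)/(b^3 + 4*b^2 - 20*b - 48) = (b - 7)/(b + 2)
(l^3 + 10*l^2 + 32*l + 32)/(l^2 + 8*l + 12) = (l^2 + 8*l + 16)/(l + 6)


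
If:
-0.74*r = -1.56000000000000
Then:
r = 2.11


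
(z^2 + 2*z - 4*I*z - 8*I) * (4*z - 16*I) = 4*z^3 + 8*z^2 - 32*I*z^2 - 64*z - 64*I*z - 128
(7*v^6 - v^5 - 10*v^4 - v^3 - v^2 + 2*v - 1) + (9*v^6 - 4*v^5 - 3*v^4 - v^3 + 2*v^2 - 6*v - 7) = 16*v^6 - 5*v^5 - 13*v^4 - 2*v^3 + v^2 - 4*v - 8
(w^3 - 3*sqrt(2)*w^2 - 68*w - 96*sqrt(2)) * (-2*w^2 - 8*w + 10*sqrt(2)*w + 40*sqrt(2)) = -2*w^5 - 8*w^4 + 16*sqrt(2)*w^4 + 76*w^3 + 64*sqrt(2)*w^3 - 488*sqrt(2)*w^2 + 304*w^2 - 1952*sqrt(2)*w - 1920*w - 7680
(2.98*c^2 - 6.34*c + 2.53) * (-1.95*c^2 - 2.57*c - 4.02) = -5.811*c^4 + 4.7044*c^3 - 0.619299999999999*c^2 + 18.9847*c - 10.1706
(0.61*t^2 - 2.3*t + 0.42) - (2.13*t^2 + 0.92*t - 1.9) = -1.52*t^2 - 3.22*t + 2.32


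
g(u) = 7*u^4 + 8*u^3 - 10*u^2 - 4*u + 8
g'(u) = 28*u^3 + 24*u^2 - 20*u - 4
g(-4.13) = 1326.96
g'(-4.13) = -1484.49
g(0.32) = 6.03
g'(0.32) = -7.02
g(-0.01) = 8.04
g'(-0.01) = -3.80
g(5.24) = 6140.93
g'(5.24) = 4578.76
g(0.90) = 6.72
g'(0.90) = 17.85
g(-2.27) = 57.84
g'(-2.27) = -162.45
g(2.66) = 427.62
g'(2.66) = 639.61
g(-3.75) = 844.78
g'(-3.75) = -1068.06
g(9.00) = 50921.00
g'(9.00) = 22172.00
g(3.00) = 689.00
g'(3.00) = 908.00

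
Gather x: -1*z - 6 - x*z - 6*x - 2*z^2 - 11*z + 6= x*(-z - 6) - 2*z^2 - 12*z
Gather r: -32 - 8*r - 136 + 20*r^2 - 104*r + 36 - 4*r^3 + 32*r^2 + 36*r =-4*r^3 + 52*r^2 - 76*r - 132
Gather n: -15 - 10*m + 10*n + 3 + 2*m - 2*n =-8*m + 8*n - 12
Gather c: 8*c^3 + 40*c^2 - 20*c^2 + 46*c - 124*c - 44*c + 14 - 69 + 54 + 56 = 8*c^3 + 20*c^2 - 122*c + 55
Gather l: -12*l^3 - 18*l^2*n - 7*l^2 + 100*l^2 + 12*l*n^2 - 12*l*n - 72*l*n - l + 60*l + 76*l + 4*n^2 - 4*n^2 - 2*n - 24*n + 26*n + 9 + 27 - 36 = -12*l^3 + l^2*(93 - 18*n) + l*(12*n^2 - 84*n + 135)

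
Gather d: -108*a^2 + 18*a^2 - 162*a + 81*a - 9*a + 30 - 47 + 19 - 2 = -90*a^2 - 90*a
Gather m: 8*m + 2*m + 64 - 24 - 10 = 10*m + 30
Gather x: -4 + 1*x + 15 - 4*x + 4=15 - 3*x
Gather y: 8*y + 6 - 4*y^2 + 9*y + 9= -4*y^2 + 17*y + 15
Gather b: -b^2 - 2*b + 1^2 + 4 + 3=-b^2 - 2*b + 8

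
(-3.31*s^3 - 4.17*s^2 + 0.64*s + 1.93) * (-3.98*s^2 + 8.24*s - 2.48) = 13.1738*s^5 - 10.6778*s^4 - 28.6992*s^3 + 7.9338*s^2 + 14.316*s - 4.7864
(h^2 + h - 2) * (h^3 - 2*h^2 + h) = h^5 - h^4 - 3*h^3 + 5*h^2 - 2*h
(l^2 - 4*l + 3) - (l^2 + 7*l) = 3 - 11*l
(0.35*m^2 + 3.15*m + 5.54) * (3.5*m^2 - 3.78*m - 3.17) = 1.225*m^4 + 9.702*m^3 + 6.3735*m^2 - 30.9267*m - 17.5618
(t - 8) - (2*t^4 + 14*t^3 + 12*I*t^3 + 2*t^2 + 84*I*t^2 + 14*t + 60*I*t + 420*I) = -2*t^4 - 14*t^3 - 12*I*t^3 - 2*t^2 - 84*I*t^2 - 13*t - 60*I*t - 8 - 420*I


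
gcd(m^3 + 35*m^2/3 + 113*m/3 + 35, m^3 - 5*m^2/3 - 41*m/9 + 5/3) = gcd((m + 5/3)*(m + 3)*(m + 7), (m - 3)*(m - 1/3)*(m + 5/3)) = m + 5/3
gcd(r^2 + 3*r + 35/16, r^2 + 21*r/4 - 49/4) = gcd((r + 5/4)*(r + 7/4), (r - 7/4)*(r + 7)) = 1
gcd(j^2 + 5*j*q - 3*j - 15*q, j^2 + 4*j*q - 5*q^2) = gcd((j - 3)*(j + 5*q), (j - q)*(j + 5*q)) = j + 5*q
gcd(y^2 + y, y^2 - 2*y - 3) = y + 1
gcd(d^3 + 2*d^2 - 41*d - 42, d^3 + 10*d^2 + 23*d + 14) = d^2 + 8*d + 7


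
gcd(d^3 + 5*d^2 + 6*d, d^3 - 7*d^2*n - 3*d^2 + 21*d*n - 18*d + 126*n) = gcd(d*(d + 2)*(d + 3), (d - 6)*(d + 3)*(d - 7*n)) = d + 3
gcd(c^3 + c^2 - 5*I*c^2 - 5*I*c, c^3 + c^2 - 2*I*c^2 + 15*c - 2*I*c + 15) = c^2 + c*(1 - 5*I) - 5*I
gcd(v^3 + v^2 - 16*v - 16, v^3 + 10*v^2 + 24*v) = v + 4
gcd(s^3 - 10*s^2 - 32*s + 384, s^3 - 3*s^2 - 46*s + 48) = s^2 - 2*s - 48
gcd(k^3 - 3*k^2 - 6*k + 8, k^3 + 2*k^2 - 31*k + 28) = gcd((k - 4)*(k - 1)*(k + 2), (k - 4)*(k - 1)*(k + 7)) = k^2 - 5*k + 4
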